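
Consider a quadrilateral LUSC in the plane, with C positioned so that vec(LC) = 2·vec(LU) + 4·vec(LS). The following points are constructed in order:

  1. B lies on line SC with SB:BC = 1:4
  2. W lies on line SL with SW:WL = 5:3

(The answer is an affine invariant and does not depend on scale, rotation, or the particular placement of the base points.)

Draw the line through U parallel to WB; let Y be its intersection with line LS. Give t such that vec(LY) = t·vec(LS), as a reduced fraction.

Work in coordinates with L = (0, 0), U = (1, 0), S = (0, 1), C = (2, 4).
1. B lies on line SC with SB:BC = 1:4 ⇒ B = (2/5, 8/5)
2. W lies on line SL with SW:WL = 5:3 ⇒ W = (0, 3/8)
through U parallel to WB: direction (2/5, 49/40); meets LS at Y = (0, -49/16)
Y = L + t·(S−L) with t = -49/16

t = -49/16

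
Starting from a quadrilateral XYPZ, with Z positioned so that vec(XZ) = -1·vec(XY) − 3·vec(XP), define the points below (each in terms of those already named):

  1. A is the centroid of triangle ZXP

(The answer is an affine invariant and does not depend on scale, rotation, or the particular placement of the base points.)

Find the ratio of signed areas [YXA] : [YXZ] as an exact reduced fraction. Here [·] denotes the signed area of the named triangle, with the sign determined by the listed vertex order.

Set X = (0, 0), Y = (1, 0), P = (0, 1), Z = (-1, -3); any affine frame gives the same invariant.
1. A is the centroid of triangle ZXP ⇒ A = (-1/3, -2/3)
2·[YXA] = 2/3, 2·[YXZ] = 3
[YXA]:[YXZ] = 2/3:3 = 2/9

[YXA]:[YXZ] = 2/9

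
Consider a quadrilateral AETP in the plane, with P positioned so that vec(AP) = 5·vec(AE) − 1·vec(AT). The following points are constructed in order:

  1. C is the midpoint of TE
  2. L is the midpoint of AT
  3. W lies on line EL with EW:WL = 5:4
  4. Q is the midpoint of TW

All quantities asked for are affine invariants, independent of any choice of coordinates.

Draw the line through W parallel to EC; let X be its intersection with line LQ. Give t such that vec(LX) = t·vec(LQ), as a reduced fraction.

t = 8/13

Choose coordinates A = (0, 0), E = (1, 0), T = (0, 1), P = (5, -1).
1. C is the midpoint of TE ⇒ C = (1/2, 1/2)
2. L is the midpoint of AT ⇒ L = (0, 1/2)
3. W lies on line EL with EW:WL = 5:4 ⇒ W = (4/9, 5/18)
4. Q is the midpoint of TW ⇒ Q = (2/9, 23/36)
through W parallel to EC: direction (-1/2, 1/2); meets LQ at X = (16/117, 137/234)
X = L + t·(Q−L) with t = 8/13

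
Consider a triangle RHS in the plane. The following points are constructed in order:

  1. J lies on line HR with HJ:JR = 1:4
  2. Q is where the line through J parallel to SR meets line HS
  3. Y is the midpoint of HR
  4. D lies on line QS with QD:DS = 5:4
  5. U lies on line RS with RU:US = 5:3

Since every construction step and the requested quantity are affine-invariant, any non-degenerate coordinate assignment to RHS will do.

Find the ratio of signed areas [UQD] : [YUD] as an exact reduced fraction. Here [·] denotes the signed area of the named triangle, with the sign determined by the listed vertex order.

Choose coordinates R = (0, 0), H = (1, 0), S = (0, 1).
1. J lies on line HR with HJ:JR = 1:4 ⇒ J = (4/5, 0)
2. Q is where the line through J parallel to SR meets line HS ⇒ Q = (4/5, 1/5)
3. Y is the midpoint of HR ⇒ Y = (1/2, 0)
4. D lies on line QS with QD:DS = 5:4 ⇒ D = (16/45, 29/45)
5. U lies on line RS with RU:US = 5:3 ⇒ U = (0, 5/8)
2·[UQD] = 1/6, 2·[YUD] = -167/720
[UQD]:[YUD] = 1/6:-167/720 = -120/167

[UQD]:[YUD] = -120/167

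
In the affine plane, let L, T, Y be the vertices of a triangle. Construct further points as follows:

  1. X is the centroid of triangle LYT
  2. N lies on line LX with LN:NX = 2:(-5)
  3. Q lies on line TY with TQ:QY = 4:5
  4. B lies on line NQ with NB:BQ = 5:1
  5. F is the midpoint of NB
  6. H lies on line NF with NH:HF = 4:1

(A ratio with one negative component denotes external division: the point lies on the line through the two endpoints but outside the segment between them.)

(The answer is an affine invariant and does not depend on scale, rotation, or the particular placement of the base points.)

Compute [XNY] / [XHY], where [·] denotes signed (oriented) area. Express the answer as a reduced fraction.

[XNY]:[XHY] = 9/5

Assign L = (0, 0), T = (1, 0), Y = (0, 1) — the answer is frame-independent, so this choice is without loss of generality.
1. X is the centroid of triangle LYT ⇒ X = (1/3, 1/3)
2. N lies on line LX with LN:NX = 2:(-5) ⇒ N = (-2/9, -2/9)
3. Q lies on line TY with TQ:QY = 4:5 ⇒ Q = (5/9, 4/9)
4. B lies on line NQ with NB:BQ = 5:1 ⇒ B = (23/54, 1/3)
5. F is the midpoint of NB ⇒ F = (11/108, 1/18)
6. H lies on line NF with NH:HF = 4:1 ⇒ H = (1/27, 0)
2·[XNY] = -5/9, 2·[XHY] = -25/81
[XNY]:[XHY] = -5/9:-25/81 = 9/5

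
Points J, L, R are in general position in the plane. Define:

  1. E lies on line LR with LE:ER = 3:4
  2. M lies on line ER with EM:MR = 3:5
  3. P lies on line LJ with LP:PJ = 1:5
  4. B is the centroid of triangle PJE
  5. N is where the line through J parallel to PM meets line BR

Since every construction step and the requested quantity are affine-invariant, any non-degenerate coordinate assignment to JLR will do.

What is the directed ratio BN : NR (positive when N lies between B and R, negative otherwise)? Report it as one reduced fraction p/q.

Assign J = (0, 0), L = (1, 0), R = (0, 1) — the answer is frame-independent, so this choice is without loss of generality.
1. E lies on line LR with LE:ER = 3:4 ⇒ E = (4/7, 3/7)
2. M lies on line ER with EM:MR = 3:5 ⇒ M = (5/14, 9/14)
3. P lies on line LJ with LP:PJ = 1:5 ⇒ P = (5/6, 0)
4. B is the centroid of triangle PJE ⇒ B = (59/126, 1/7)
5. N is where the line through J parallel to PM meets line BR ⇒ N = (1180/567, -59/21)
N = B + t·(R−B) with t = -31/9, so BN:NR = t:(1−t) = -31/9:40/9

BN:NR = -31/40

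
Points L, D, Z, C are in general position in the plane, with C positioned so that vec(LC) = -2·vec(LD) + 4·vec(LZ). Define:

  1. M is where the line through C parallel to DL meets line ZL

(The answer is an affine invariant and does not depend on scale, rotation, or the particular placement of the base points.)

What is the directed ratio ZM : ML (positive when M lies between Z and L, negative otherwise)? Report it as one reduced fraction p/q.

Assign L = (0, 0), D = (1, 0), Z = (0, 1), C = (-2, 4) — the answer is frame-independent, so this choice is without loss of generality.
1. M is where the line through C parallel to DL meets line ZL ⇒ M = (0, 4)
M = Z + t·(L−Z) with t = -3, so ZM:ML = t:(1−t) = -3:4

ZM:ML = -3/4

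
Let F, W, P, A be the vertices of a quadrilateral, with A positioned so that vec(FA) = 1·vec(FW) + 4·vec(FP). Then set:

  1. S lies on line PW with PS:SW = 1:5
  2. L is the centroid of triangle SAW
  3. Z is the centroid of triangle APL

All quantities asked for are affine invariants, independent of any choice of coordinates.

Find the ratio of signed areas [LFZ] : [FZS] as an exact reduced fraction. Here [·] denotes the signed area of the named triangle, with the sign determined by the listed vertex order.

[LFZ]:[FZS] = -6

Assign F = (0, 0), W = (1, 0), P = (0, 1), A = (1, 4) — the answer is frame-independent, so this choice is without loss of generality.
1. S lies on line PW with PS:SW = 1:5 ⇒ S = (1/6, 5/6)
2. L is the centroid of triangle SAW ⇒ L = (13/18, 29/18)
3. Z is the centroid of triangle APL ⇒ Z = (31/54, 119/54)
2·[LFZ] = -2/3, 2·[FZS] = 1/9
[LFZ]:[FZS] = -2/3:1/9 = -6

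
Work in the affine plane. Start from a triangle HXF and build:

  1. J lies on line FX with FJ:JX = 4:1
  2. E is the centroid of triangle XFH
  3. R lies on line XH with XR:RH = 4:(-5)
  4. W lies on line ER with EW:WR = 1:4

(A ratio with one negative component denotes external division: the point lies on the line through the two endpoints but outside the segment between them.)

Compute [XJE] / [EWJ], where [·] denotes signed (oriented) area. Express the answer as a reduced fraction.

Choose coordinates H = (0, 0), X = (1, 0), F = (0, 1).
1. J lies on line FX with FJ:JX = 4:1 ⇒ J = (4/5, 1/5)
2. E is the centroid of triangle XFH ⇒ E = (1/3, 1/3)
3. R lies on line XH with XR:RH = 4:(-5) ⇒ R = (5, 0)
4. W lies on line ER with EW:WR = 1:4 ⇒ W = (19/15, 4/15)
2·[XJE] = 1/15, 2·[EWJ] = -7/75
[XJE]:[EWJ] = 1/15:-7/75 = -5/7

[XJE]:[EWJ] = -5/7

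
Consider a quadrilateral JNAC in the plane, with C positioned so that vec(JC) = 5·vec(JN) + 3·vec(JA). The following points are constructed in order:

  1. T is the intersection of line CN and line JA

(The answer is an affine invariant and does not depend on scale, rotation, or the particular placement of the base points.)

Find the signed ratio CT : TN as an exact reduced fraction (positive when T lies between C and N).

CT:TN = -5

Choose coordinates J = (0, 0), N = (1, 0), A = (0, 1), C = (5, 3).
1. T is the intersection of line CN and line JA ⇒ T = (0, -3/4)
T = C + t·(N−C) with t = 5/4, so CT:TN = t:(1−t) = 5/4:-1/4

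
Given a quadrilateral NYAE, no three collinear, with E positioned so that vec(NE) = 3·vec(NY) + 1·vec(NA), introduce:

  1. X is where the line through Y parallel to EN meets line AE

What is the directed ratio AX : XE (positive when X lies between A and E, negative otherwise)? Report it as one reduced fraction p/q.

Assign N = (0, 0), Y = (1, 0), A = (0, 1), E = (3, 1) — the answer is frame-independent, so this choice is without loss of generality.
1. X is where the line through Y parallel to EN meets line AE ⇒ X = (4, 1)
X = A + t·(E−A) with t = 4/3, so AX:XE = t:(1−t) = 4/3:-1/3

AX:XE = -4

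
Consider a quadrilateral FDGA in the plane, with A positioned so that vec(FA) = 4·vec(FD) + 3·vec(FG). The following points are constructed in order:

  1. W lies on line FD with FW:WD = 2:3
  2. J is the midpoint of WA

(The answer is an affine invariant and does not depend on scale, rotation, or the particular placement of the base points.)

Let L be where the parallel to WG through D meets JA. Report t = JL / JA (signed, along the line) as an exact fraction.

t = -3/4

Choose coordinates F = (0, 0), D = (1, 0), G = (0, 1), A = (4, 3).
1. W lies on line FD with FW:WD = 2:3 ⇒ W = (2/5, 0)
2. J is the midpoint of WA ⇒ J = (11/5, 3/2)
through D parallel to WG: direction (-2/5, 1); meets JA at L = (17/20, 3/8)
L = J + t·(A−J) with t = -3/4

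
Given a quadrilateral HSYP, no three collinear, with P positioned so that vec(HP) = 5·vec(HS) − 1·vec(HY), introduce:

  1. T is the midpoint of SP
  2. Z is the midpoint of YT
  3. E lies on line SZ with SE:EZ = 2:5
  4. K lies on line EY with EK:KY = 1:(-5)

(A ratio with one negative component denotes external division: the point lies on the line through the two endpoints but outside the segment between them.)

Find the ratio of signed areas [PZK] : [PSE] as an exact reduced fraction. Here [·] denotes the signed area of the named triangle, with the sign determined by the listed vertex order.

[PZK]:[PSE] = -57/16

Assign H = (0, 0), S = (1, 0), Y = (0, 1), P = (5, -1) — the answer is frame-independent, so this choice is without loss of generality.
1. T is the midpoint of SP ⇒ T = (3, -1/2)
2. Z is the midpoint of YT ⇒ Z = (3/2, 1/4)
3. E lies on line SZ with SE:EZ = 2:5 ⇒ E = (8/7, 1/14)
4. K lies on line EY with EK:KY = 1:(-5) ⇒ K = (10/7, -9/56)
2·[PZK] = 171/112, 2·[PSE] = -3/7
[PZK]:[PSE] = 171/112:-3/7 = -57/16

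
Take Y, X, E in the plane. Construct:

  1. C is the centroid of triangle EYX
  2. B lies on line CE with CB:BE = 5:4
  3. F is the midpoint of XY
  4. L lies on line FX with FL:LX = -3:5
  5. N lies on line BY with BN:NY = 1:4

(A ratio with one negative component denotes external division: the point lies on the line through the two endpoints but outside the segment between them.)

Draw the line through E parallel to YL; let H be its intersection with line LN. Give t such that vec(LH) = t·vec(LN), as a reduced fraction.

t = 135/76

Set Y = (0, 0), X = (1, 0), E = (0, 1); any affine frame gives the same invariant.
1. C is the centroid of triangle EYX ⇒ C = (1/3, 1/3)
2. B lies on line CE with CB:BE = 5:4 ⇒ B = (4/27, 19/27)
3. F is the midpoint of XY ⇒ F = (1/2, 0)
4. L lies on line FX with FL:LX = -3:5 ⇒ L = (-1/4, 0)
5. N lies on line BY with BN:NY = 1:4 ⇒ N = (16/135, 76/135)
through E parallel to YL: direction (-1/4, 0); meets LN at H = (123/304, 1)
H = L + t·(N−L) with t = 135/76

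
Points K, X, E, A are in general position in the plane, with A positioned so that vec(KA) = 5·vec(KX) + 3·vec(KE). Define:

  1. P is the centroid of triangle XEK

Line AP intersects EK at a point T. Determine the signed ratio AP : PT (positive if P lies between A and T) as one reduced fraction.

Choose coordinates K = (0, 0), X = (1, 0), E = (0, 1), A = (5, 3).
1. P is the centroid of triangle XEK ⇒ P = (1/3, 1/3)
line AP meets EK at T = (0, 1/7)
P = A + t·(T−A) with t = 14/15, so AP:PT = 14/15:1/15

AP:PT = 14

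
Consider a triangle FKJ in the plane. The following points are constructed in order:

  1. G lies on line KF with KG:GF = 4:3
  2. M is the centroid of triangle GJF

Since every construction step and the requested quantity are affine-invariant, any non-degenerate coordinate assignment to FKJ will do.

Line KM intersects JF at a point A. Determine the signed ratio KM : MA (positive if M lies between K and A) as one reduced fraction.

KM:MA = 6

Assign F = (0, 0), K = (1, 0), J = (0, 1) — the answer is frame-independent, so this choice is without loss of generality.
1. G lies on line KF with KG:GF = 4:3 ⇒ G = (3/7, 0)
2. M is the centroid of triangle GJF ⇒ M = (1/7, 1/3)
line KM meets JF at A = (0, 7/18)
M = K + t·(A−K) with t = 6/7, so KM:MA = 6/7:1/7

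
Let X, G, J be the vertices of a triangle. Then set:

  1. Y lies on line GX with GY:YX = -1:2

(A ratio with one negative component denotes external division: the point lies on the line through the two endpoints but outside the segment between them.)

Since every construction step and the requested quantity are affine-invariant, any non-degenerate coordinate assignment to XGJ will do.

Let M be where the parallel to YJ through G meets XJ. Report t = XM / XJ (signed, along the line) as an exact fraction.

Work in coordinates with X = (0, 0), G = (1, 0), J = (0, 1).
1. Y lies on line GX with GY:YX = -1:2 ⇒ Y = (2, 0)
through G parallel to YJ: direction (-2, 1); meets XJ at M = (0, 1/2)
M = X + t·(J−X) with t = 1/2

t = 1/2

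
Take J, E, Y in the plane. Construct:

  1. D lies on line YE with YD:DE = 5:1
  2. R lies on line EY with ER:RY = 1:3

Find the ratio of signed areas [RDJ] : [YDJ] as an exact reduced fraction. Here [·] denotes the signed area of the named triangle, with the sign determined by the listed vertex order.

Assign J = (0, 0), E = (1, 0), Y = (0, 1) — the answer is frame-independent, so this choice is without loss of generality.
1. D lies on line YE with YD:DE = 5:1 ⇒ D = (5/6, 1/6)
2. R lies on line EY with ER:RY = 1:3 ⇒ R = (3/4, 1/4)
2·[RDJ] = -1/12, 2·[YDJ] = -5/6
[RDJ]:[YDJ] = -1/12:-5/6 = 1/10

[RDJ]:[YDJ] = 1/10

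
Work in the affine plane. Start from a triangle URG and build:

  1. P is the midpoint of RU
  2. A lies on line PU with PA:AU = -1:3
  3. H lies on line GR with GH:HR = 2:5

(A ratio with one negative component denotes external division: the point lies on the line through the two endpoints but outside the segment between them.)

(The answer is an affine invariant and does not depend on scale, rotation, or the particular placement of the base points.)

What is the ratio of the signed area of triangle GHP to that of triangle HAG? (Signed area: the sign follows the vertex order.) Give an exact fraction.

Assign U = (0, 0), R = (1, 0), G = (0, 1) — the answer is frame-independent, so this choice is without loss of generality.
1. P is the midpoint of RU ⇒ P = (1/2, 0)
2. A lies on line PU with PA:AU = -1:3 ⇒ A = (3/4, 0)
3. H lies on line GR with GH:HR = 2:5 ⇒ H = (2/7, 5/7)
2·[GHP] = -1/7, 2·[HAG] = -1/14
[GHP]:[HAG] = -1/7:-1/14 = 2

[GHP]:[HAG] = 2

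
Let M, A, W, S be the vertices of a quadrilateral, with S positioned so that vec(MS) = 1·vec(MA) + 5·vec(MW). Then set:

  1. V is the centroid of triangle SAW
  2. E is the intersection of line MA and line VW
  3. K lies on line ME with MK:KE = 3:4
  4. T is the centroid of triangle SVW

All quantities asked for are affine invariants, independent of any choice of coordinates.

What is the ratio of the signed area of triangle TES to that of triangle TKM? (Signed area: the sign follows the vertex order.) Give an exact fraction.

Choose coordinates M = (0, 0), A = (1, 0), W = (0, 1), S = (1, 5).
1. V is the centroid of triangle SAW ⇒ V = (2/3, 2)
2. E is the intersection of line MA and line VW ⇒ E = (-2/3, 0)
3. K lies on line ME with MK:KE = 3:4 ⇒ K = (-2/7, 0)
4. T is the centroid of triangle SVW ⇒ T = (5/9, 8/3)
2·[TES] = -5/3, 2·[TKM] = 16/21
[TES]:[TKM] = -5/3:16/21 = -35/16

[TES]:[TKM] = -35/16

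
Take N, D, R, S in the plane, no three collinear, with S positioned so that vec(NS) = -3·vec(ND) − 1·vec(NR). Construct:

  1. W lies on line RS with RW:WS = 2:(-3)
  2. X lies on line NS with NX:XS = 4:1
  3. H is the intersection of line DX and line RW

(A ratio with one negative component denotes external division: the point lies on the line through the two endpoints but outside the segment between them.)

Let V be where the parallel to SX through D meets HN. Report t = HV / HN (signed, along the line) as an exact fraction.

Assign N = (0, 0), D = (1, 0), R = (0, 1), S = (-3, -1) — the answer is frame-independent, so this choice is without loss of generality.
1. W lies on line RS with RW:WS = 2:(-3) ⇒ W = (6, 5)
2. X lies on line NS with NX:XS = 4:1 ⇒ X = (-12/5, -4/5)
3. H is the intersection of line DX and line RW ⇒ H = (-63/22, -10/11)
through D parallel to SX: direction (3/5, 1/5); meets HN at V = (21, 20/3)
V = H + t·(N−H) with t = 25/3

t = 25/3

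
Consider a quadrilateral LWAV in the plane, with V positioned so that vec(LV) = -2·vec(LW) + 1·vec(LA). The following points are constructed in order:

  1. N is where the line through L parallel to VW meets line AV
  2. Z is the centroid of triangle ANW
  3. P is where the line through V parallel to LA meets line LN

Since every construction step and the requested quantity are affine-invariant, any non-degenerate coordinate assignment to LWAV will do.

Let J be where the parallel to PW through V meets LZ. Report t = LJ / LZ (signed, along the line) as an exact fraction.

Work in coordinates with L = (0, 0), W = (1, 0), A = (0, 1), V = (-2, 1).
1. N is where the line through L parallel to VW meets line AV ⇒ N = (-3, 1)
2. Z is the centroid of triangle ANW ⇒ Z = (-2/3, 2/3)
3. P is where the line through V parallel to LA meets line LN ⇒ P = (-2, 2/3)
through V parallel to PW: direction (3, -2/3); meets LZ at J = (-5/7, 5/7)
J = L + t·(Z−L) with t = 15/14

t = 15/14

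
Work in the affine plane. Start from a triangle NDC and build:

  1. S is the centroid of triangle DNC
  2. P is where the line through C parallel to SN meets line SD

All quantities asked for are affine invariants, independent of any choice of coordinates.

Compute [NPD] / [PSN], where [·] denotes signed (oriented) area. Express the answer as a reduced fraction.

Work in coordinates with N = (0, 0), D = (1, 0), C = (0, 1).
1. S is the centroid of triangle DNC ⇒ S = (1/3, 1/3)
2. P is where the line through C parallel to SN meets line SD ⇒ P = (-1/3, 2/3)
2·[NPD] = -2/3, 2·[PSN] = -1/3
[NPD]:[PSN] = -2/3:-1/3 = 2

[NPD]:[PSN] = 2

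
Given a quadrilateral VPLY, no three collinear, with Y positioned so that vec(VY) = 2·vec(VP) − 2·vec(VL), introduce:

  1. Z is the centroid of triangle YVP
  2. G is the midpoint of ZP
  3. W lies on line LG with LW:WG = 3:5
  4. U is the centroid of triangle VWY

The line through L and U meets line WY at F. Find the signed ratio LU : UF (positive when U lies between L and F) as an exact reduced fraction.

Set V = (0, 0), P = (1, 0), L = (0, 1), Y = (2, -2); any affine frame gives the same invariant.
1. Z is the centroid of triangle YVP ⇒ Z = (1, -2/3)
2. G is the midpoint of ZP ⇒ G = (1, -1/3)
3. W lies on line LG with LW:WG = 3:5 ⇒ W = (3/8, 1/2)
4. U is the centroid of triangle VWY ⇒ U = (19/24, -1/2)
line LU meets WY at F = (-19/88, 31/22)
U = L + t·(F−L) with t = -11/3, so LU:UF = -11/3:14/3

LU:UF = -11/14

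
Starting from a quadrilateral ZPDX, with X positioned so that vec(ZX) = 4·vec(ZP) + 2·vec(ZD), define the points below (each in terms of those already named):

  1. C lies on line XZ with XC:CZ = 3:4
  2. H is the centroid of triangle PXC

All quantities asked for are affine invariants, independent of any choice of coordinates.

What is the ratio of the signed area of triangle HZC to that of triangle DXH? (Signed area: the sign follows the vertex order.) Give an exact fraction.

Choose coordinates Z = (0, 0), P = (1, 0), D = (0, 1), X = (4, 2).
1. C lies on line XZ with XC:CZ = 3:4 ⇒ C = (16/7, 8/7)
2. H is the centroid of triangle PXC ⇒ H = (17/7, 22/21)
2·[HZC] = -8/21, 2·[DXH] = -47/21
[HZC]:[DXH] = -8/21:-47/21 = 8/47

[HZC]:[DXH] = 8/47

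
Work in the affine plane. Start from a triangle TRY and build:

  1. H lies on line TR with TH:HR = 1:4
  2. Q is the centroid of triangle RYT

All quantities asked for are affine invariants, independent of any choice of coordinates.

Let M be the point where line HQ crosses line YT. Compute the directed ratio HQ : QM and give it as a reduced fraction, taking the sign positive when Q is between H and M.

Set T = (0, 0), R = (1, 0), Y = (0, 1); any affine frame gives the same invariant.
1. H lies on line TR with TH:HR = 1:4 ⇒ H = (1/5, 0)
2. Q is the centroid of triangle RYT ⇒ Q = (1/3, 1/3)
line HQ meets YT at M = (0, -1/2)
Q = H + t·(M−H) with t = -2/3, so HQ:QM = -2/3:5/3

HQ:QM = -2/5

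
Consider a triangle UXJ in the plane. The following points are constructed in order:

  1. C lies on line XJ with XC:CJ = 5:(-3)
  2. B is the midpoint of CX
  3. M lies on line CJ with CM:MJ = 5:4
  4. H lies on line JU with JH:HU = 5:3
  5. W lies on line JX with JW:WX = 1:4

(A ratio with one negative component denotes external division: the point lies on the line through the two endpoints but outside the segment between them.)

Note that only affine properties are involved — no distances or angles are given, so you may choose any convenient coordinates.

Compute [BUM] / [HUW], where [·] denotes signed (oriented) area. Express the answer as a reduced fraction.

[BUM]:[HUW] = -50/9

Assign U = (0, 0), X = (1, 0), J = (0, 1) — the answer is frame-independent, so this choice is without loss of generality.
1. C lies on line XJ with XC:CJ = 5:(-3) ⇒ C = (-3/2, 5/2)
2. B is the midpoint of CX ⇒ B = (-1/4, 5/4)
3. M lies on line CJ with CM:MJ = 5:4 ⇒ M = (-2/3, 5/3)
4. H lies on line JU with JH:HU = 5:3 ⇒ H = (0, 3/8)
5. W lies on line JX with JW:WX = 1:4 ⇒ W = (1/5, 4/5)
2·[BUM] = -5/12, 2·[HUW] = 3/40
[BUM]:[HUW] = -5/12:3/40 = -50/9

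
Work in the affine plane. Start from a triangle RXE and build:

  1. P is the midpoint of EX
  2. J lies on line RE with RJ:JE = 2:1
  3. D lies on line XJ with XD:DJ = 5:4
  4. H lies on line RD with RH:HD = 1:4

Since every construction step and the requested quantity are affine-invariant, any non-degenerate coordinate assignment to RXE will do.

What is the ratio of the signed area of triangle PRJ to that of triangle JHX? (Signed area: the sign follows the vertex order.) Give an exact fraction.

Assign R = (0, 0), X = (1, 0), E = (0, 1) — the answer is frame-independent, so this choice is without loss of generality.
1. P is the midpoint of EX ⇒ P = (1/2, 1/2)
2. J lies on line RE with RJ:JE = 2:1 ⇒ J = (0, 2/3)
3. D lies on line XJ with XD:DJ = 5:4 ⇒ D = (4/9, 10/27)
4. H lies on line RD with RH:HD = 1:4 ⇒ H = (4/45, 2/27)
2·[PRJ] = -1/3, 2·[JHX] = 8/15
[PRJ]:[JHX] = -1/3:8/15 = -5/8

[PRJ]:[JHX] = -5/8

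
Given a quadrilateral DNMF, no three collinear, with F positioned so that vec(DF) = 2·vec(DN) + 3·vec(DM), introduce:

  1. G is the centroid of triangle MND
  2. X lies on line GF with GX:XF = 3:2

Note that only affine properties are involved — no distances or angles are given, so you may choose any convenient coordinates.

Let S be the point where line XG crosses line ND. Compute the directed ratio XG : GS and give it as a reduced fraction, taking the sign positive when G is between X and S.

XG:GS = 24/5

Assign D = (0, 0), N = (1, 0), M = (0, 1), F = (2, 3) — the answer is frame-independent, so this choice is without loss of generality.
1. G is the centroid of triangle MND ⇒ G = (1/3, 1/3)
2. X lies on line GF with GX:XF = 3:2 ⇒ X = (4/3, 29/15)
line XG meets ND at S = (1/8, 0)
G = X + t·(S−X) with t = 24/29, so XG:GS = 24/29:5/29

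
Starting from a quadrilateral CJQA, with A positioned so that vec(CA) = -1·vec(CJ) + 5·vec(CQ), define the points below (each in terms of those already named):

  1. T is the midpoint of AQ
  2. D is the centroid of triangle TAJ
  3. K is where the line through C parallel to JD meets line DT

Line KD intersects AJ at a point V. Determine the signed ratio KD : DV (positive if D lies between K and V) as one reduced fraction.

KD:DV = 32/3

Assign C = (0, 0), J = (1, 0), Q = (0, 1), A = (-1, 5) — the answer is frame-independent, so this choice is without loss of generality.
1. T is the midpoint of AQ ⇒ T = (-1/2, 3)
2. D is the centroid of triangle TAJ ⇒ D = (-1/6, 8/3)
3. K is where the line through C parallel to JD meets line DT ⇒ K = (-35/18, 40/9)
line KD meets AJ at V = (0, 5/2)
D = K + t·(V−K) with t = 32/35, so KD:DV = 32/35:3/35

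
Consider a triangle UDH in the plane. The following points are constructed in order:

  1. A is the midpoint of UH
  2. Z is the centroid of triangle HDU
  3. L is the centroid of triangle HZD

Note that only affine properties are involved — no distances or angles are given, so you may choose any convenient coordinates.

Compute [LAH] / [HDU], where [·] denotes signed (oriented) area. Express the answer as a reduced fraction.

Choose coordinates U = (0, 0), D = (1, 0), H = (0, 1).
1. A is the midpoint of UH ⇒ A = (0, 1/2)
2. Z is the centroid of triangle HDU ⇒ Z = (1/3, 1/3)
3. L is the centroid of triangle HZD ⇒ L = (4/9, 4/9)
2·[LAH] = -2/9, 2·[HDU] = -1
[LAH]:[HDU] = -2/9:-1 = 2/9

[LAH]:[HDU] = 2/9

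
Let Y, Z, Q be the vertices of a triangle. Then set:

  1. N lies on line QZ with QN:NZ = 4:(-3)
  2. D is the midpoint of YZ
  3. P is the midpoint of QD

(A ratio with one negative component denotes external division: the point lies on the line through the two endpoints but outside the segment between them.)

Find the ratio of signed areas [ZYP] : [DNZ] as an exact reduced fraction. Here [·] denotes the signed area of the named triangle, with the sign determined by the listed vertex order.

Work in coordinates with Y = (0, 0), Z = (1, 0), Q = (0, 1).
1. N lies on line QZ with QN:NZ = 4:(-3) ⇒ N = (4, -3)
2. D is the midpoint of YZ ⇒ D = (1/2, 0)
3. P is the midpoint of QD ⇒ P = (1/4, 1/2)
2·[ZYP] = -1/2, 2·[DNZ] = 3/2
[ZYP]:[DNZ] = -1/2:3/2 = -1/3

[ZYP]:[DNZ] = -1/3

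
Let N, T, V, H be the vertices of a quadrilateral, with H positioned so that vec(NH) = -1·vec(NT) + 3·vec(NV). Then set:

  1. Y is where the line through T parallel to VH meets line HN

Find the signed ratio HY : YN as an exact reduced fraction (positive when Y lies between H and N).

HY:YN = -1/2

Assign N = (0, 0), T = (1, 0), V = (0, 1), H = (-1, 3) — the answer is frame-independent, so this choice is without loss of generality.
1. Y is where the line through T parallel to VH meets line HN ⇒ Y = (-2, 6)
Y = H + t·(N−H) with t = -1, so HY:YN = t:(1−t) = -1:2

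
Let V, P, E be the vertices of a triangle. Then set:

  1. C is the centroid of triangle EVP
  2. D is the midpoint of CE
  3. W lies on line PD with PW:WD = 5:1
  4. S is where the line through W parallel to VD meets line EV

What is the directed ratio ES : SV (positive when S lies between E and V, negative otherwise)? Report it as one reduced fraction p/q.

Set V = (0, 0), P = (1, 0), E = (0, 1); any affine frame gives the same invariant.
1. C is the centroid of triangle EVP ⇒ C = (1/3, 1/3)
2. D is the midpoint of CE ⇒ D = (1/6, 2/3)
3. W lies on line PD with PW:WD = 5:1 ⇒ W = (11/36, 5/9)
4. S is where the line through W parallel to VD meets line EV ⇒ S = (0, -2/3)
S = E + t·(V−E) with t = 5/3, so ES:SV = t:(1−t) = 5/3:-2/3

ES:SV = -5/2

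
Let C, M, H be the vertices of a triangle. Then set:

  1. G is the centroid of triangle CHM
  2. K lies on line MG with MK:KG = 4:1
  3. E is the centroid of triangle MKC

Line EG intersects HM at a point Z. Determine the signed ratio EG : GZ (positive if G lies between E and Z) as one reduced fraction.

Choose coordinates C = (0, 0), M = (1, 0), H = (0, 1).
1. G is the centroid of triangle CHM ⇒ G = (1/3, 1/3)
2. K lies on line MG with MK:KG = 4:1 ⇒ K = (7/15, 4/15)
3. E is the centroid of triangle MKC ⇒ E = (22/45, 4/45)
line EG meets HM at Z = (-1/4, 5/4)
G = E + t·(Z−E) with t = 4/19, so EG:GZ = 4/19:15/19

EG:GZ = 4/15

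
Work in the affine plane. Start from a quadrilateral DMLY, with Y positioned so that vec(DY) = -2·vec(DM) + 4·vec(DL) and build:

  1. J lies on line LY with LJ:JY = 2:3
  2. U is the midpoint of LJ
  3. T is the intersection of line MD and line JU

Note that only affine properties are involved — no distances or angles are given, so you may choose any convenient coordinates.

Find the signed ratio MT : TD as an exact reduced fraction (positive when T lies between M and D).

Set D = (0, 0), M = (1, 0), L = (0, 1), Y = (-2, 4); any affine frame gives the same invariant.
1. J lies on line LY with LJ:JY = 2:3 ⇒ J = (-4/5, 11/5)
2. U is the midpoint of LJ ⇒ U = (-2/5, 8/5)
3. T is the intersection of line MD and line JU ⇒ T = (2/3, 0)
T = M + t·(D−M) with t = 1/3, so MT:TD = t:(1−t) = 1/3:2/3

MT:TD = 1/2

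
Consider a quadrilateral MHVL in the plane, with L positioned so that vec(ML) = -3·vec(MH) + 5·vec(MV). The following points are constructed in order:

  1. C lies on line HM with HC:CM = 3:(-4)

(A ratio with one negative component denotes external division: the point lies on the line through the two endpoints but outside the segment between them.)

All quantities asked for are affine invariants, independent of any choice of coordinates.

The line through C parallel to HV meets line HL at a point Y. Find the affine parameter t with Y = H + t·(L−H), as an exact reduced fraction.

t = 3

Work in coordinates with M = (0, 0), H = (1, 0), V = (0, 1), L = (-3, 5).
1. C lies on line HM with HC:CM = 3:(-4) ⇒ C = (4, 0)
through C parallel to HV: direction (-1, 1); meets HL at Y = (-11, 15)
Y = H + t·(L−H) with t = 3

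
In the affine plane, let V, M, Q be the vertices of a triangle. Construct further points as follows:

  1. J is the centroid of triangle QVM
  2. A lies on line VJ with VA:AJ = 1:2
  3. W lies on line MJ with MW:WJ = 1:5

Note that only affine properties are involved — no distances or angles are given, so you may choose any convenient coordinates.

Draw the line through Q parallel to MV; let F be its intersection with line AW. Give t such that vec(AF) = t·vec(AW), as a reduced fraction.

t = -16

Choose coordinates V = (0, 0), M = (1, 0), Q = (0, 1).
1. J is the centroid of triangle QVM ⇒ J = (1/3, 1/3)
2. A lies on line VJ with VA:AJ = 1:2 ⇒ A = (1/9, 1/9)
3. W lies on line MJ with MW:WJ = 1:5 ⇒ W = (8/9, 1/18)
through Q parallel to MV: direction (-1, 0); meets AW at F = (-37/3, 1)
F = A + t·(W−A) with t = -16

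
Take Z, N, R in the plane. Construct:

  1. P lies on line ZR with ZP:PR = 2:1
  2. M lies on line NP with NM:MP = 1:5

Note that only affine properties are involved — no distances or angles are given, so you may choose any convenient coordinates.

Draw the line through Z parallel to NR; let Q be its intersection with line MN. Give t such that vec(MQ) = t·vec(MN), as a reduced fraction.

t = -17

Assign Z = (0, 0), N = (1, 0), R = (0, 1) — the answer is frame-independent, so this choice is without loss of generality.
1. P lies on line ZR with ZP:PR = 2:1 ⇒ P = (0, 2/3)
2. M lies on line NP with NM:MP = 1:5 ⇒ M = (5/6, 1/9)
through Z parallel to NR: direction (-1, 1); meets MN at Q = (-2, 2)
Q = M + t·(N−M) with t = -17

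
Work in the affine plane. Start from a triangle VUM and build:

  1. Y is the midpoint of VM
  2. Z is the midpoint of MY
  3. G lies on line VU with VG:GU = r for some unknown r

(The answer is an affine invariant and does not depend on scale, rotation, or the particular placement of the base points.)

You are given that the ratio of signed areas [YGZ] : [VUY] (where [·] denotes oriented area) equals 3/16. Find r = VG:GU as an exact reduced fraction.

r = 3/5

Work in coordinates with V = (0, 0), U = (1, 0), M = (0, 1).
1. Y is the midpoint of VM ⇒ Y = (0, 1/2)
2. Z is the midpoint of MY ⇒ Z = (0, 3/4)
3. With VG:GU = r, write λ = r/(r+1) so G = V + λ·(U−V); G is affine-linear in λ
Every point depending on G is an affine combination of G and λ-independent points, so each such coordinate is linear in λ; the λ² term in each signed area is a multiple of (U−V)×(U−V) = 0, so 2·[YGZ] and 2·[VUY] are each linear in λ. Evaluating at λ=0 and λ=1:
  2·[YGZ] = 1/4·λ,   2·[VUY] = 1/2
So [YGZ]:[VUY] = (1/4·λ) / (1/2). Setting this equal to 3/16:
  1/4·λ = 3/16·(1/2)  ⇒  λ = 3/8
Then r = λ/(1−λ) = (3/8)/(5/8) = 3/5. Check: with r = 3/5, G = (3/8, 0) and [YGZ]:[VUY] = 3/16 as required.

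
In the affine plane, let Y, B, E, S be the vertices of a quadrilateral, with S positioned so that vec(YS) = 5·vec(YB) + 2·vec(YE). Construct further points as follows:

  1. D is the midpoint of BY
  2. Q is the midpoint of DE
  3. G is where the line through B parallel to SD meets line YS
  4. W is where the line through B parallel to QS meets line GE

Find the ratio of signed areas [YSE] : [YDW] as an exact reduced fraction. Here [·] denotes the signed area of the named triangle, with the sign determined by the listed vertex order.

Choose coordinates Y = (0, 0), B = (1, 0), E = (0, 1), S = (5, 2).
1. D is the midpoint of BY ⇒ D = (1/2, 0)
2. Q is the midpoint of DE ⇒ Q = (1/4, 1/2)
3. G is where the line through B parallel to SD meets line YS ⇒ G = (10, 4)
4. W is where the line through B parallel to QS meets line GE ⇒ W = (250/3, 26)
2·[YSE] = 5, 2·[YDW] = 13
[YSE]:[YDW] = 5:13 = 5/13

[YSE]:[YDW] = 5/13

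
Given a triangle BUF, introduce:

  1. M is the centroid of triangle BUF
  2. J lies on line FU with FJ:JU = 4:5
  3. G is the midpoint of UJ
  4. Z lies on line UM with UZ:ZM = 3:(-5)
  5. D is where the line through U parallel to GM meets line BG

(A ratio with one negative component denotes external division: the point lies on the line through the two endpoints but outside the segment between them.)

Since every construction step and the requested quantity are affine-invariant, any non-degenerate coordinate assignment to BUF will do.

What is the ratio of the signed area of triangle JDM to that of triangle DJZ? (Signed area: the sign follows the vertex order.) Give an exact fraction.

Assign B = (0, 0), U = (1, 0), F = (0, 1) — the answer is frame-independent, so this choice is without loss of generality.
1. M is the centroid of triangle BUF ⇒ M = (1/3, 1/3)
2. J lies on line FU with FJ:JU = 4:5 ⇒ J = (4/9, 5/9)
3. G is the midpoint of UJ ⇒ G = (13/18, 5/18)
4. Z lies on line UM with UZ:ZM = 3:(-5) ⇒ Z = (2, -1/2)
5. D is where the line through U parallel to GM meets line BG ⇒ D = (13/48, 5/48)
2·[JDM] = -5/432, 2·[DJZ] = -85/96
[JDM]:[DJZ] = -5/432:-85/96 = 2/153

[JDM]:[DJZ] = 2/153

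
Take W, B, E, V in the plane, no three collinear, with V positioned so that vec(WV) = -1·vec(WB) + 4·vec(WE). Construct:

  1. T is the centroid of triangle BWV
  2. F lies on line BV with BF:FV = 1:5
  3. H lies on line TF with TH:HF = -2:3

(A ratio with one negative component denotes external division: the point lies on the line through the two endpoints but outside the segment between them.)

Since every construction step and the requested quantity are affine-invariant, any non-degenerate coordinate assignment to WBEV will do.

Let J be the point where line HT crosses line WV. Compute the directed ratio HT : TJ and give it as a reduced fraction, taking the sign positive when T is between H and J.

Assign W = (0, 0), B = (1, 0), E = (0, 1), V = (-1, 4) — the answer is frame-independent, so this choice is without loss of generality.
1. T is the centroid of triangle BWV ⇒ T = (0, 4/3)
2. F lies on line BV with BF:FV = 1:5 ⇒ F = (2/3, 2/3)
3. H lies on line TF with TH:HF = -2:3 ⇒ H = (-4/3, 8/3)
line HT meets WV at J = (-4/9, 16/9)
T = H + t·(J−H) with t = 3/2, so HT:TJ = 3/2:-1/2

HT:TJ = -3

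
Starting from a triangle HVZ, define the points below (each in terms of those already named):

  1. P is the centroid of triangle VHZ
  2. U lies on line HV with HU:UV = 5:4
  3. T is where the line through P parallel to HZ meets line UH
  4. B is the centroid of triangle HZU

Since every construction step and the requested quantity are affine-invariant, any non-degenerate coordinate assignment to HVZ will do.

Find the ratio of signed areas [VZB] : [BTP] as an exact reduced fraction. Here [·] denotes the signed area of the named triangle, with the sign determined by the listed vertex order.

[VZB]:[BTP] = 39/4

Choose coordinates H = (0, 0), V = (1, 0), Z = (0, 1).
1. P is the centroid of triangle VHZ ⇒ P = (1/3, 1/3)
2. U lies on line HV with HU:UV = 5:4 ⇒ U = (5/9, 0)
3. T is where the line through P parallel to HZ meets line UH ⇒ T = (1/3, 0)
4. B is the centroid of triangle HZU ⇒ B = (5/27, 1/3)
2·[VZB] = 13/27, 2·[BTP] = 4/81
[VZB]:[BTP] = 13/27:4/81 = 39/4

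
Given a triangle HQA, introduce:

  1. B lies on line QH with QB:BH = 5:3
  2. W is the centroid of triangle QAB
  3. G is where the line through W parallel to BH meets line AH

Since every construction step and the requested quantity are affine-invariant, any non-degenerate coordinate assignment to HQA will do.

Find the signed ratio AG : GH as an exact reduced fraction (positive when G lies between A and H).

Assign H = (0, 0), Q = (1, 0), A = (0, 1) — the answer is frame-independent, so this choice is without loss of generality.
1. B lies on line QH with QB:BH = 5:3 ⇒ B = (3/8, 0)
2. W is the centroid of triangle QAB ⇒ W = (11/24, 1/3)
3. G is where the line through W parallel to BH meets line AH ⇒ G = (0, 1/3)
G = A + t·(H−A) with t = 2/3, so AG:GH = t:(1−t) = 2/3:1/3

AG:GH = 2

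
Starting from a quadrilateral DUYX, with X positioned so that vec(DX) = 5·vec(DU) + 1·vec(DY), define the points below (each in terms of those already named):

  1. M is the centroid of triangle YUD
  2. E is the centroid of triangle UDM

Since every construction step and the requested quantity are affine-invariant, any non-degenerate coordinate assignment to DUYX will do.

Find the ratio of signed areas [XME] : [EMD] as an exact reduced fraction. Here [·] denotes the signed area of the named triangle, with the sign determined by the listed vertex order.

Set D = (0, 0), U = (1, 0), Y = (0, 1), X = (5, 1); any affine frame gives the same invariant.
1. M is the centroid of triangle YUD ⇒ M = (1/3, 1/3)
2. E is the centroid of triangle UDM ⇒ E = (4/9, 1/9)
2·[XME] = 10/9, 2·[EMD] = 1/9
[XME]:[EMD] = 10/9:1/9 = 10

[XME]:[EMD] = 10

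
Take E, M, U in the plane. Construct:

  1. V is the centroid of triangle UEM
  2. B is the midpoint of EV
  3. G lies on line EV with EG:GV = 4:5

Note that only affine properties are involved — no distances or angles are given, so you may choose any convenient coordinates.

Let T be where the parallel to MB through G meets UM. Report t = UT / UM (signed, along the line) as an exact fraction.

t = 37/36

Work in coordinates with E = (0, 0), M = (1, 0), U = (0, 1).
1. V is the centroid of triangle UEM ⇒ V = (1/3, 1/3)
2. B is the midpoint of EV ⇒ B = (1/6, 1/6)
3. G lies on line EV with EG:GV = 4:5 ⇒ G = (4/27, 4/27)
through G parallel to MB: direction (-5/6, 1/6); meets UM at T = (37/36, -1/36)
T = U + t·(M−U) with t = 37/36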